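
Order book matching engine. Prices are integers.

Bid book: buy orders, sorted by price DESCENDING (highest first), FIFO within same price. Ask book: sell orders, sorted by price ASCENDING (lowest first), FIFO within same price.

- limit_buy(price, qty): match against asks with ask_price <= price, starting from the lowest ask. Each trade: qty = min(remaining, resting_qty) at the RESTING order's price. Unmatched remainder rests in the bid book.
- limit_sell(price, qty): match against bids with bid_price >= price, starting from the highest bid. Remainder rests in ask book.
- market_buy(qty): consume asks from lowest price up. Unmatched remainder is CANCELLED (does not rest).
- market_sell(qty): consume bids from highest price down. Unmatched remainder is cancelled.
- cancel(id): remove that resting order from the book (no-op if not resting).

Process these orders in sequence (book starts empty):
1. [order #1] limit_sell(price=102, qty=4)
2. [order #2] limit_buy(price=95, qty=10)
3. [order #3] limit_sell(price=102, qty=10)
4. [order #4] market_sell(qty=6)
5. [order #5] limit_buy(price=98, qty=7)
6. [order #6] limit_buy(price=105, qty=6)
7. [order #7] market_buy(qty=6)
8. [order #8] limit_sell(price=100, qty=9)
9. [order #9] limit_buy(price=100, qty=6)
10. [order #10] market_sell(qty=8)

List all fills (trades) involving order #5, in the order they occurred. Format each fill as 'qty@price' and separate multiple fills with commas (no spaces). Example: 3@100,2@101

Answer: 7@98

Derivation:
After op 1 [order #1] limit_sell(price=102, qty=4): fills=none; bids=[-] asks=[#1:4@102]
After op 2 [order #2] limit_buy(price=95, qty=10): fills=none; bids=[#2:10@95] asks=[#1:4@102]
After op 3 [order #3] limit_sell(price=102, qty=10): fills=none; bids=[#2:10@95] asks=[#1:4@102 #3:10@102]
After op 4 [order #4] market_sell(qty=6): fills=#2x#4:6@95; bids=[#2:4@95] asks=[#1:4@102 #3:10@102]
After op 5 [order #5] limit_buy(price=98, qty=7): fills=none; bids=[#5:7@98 #2:4@95] asks=[#1:4@102 #3:10@102]
After op 6 [order #6] limit_buy(price=105, qty=6): fills=#6x#1:4@102 #6x#3:2@102; bids=[#5:7@98 #2:4@95] asks=[#3:8@102]
After op 7 [order #7] market_buy(qty=6): fills=#7x#3:6@102; bids=[#5:7@98 #2:4@95] asks=[#3:2@102]
After op 8 [order #8] limit_sell(price=100, qty=9): fills=none; bids=[#5:7@98 #2:4@95] asks=[#8:9@100 #3:2@102]
After op 9 [order #9] limit_buy(price=100, qty=6): fills=#9x#8:6@100; bids=[#5:7@98 #2:4@95] asks=[#8:3@100 #3:2@102]
After op 10 [order #10] market_sell(qty=8): fills=#5x#10:7@98 #2x#10:1@95; bids=[#2:3@95] asks=[#8:3@100 #3:2@102]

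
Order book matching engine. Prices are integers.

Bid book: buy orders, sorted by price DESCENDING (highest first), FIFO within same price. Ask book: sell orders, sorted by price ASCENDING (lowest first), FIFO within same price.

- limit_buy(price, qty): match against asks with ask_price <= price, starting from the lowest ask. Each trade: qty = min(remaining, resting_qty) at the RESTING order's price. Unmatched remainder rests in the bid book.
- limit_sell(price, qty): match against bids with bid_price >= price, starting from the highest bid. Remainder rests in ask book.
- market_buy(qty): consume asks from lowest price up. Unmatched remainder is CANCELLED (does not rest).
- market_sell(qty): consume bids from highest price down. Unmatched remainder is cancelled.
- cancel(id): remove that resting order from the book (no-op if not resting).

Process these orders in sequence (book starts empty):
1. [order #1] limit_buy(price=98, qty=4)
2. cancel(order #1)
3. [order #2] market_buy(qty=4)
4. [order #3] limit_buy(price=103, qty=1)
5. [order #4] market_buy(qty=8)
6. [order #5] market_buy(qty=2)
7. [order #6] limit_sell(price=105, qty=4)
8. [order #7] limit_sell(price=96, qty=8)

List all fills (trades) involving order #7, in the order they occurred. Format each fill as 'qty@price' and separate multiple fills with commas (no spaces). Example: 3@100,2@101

Answer: 1@103

Derivation:
After op 1 [order #1] limit_buy(price=98, qty=4): fills=none; bids=[#1:4@98] asks=[-]
After op 2 cancel(order #1): fills=none; bids=[-] asks=[-]
After op 3 [order #2] market_buy(qty=4): fills=none; bids=[-] asks=[-]
After op 4 [order #3] limit_buy(price=103, qty=1): fills=none; bids=[#3:1@103] asks=[-]
After op 5 [order #4] market_buy(qty=8): fills=none; bids=[#3:1@103] asks=[-]
After op 6 [order #5] market_buy(qty=2): fills=none; bids=[#3:1@103] asks=[-]
After op 7 [order #6] limit_sell(price=105, qty=4): fills=none; bids=[#3:1@103] asks=[#6:4@105]
After op 8 [order #7] limit_sell(price=96, qty=8): fills=#3x#7:1@103; bids=[-] asks=[#7:7@96 #6:4@105]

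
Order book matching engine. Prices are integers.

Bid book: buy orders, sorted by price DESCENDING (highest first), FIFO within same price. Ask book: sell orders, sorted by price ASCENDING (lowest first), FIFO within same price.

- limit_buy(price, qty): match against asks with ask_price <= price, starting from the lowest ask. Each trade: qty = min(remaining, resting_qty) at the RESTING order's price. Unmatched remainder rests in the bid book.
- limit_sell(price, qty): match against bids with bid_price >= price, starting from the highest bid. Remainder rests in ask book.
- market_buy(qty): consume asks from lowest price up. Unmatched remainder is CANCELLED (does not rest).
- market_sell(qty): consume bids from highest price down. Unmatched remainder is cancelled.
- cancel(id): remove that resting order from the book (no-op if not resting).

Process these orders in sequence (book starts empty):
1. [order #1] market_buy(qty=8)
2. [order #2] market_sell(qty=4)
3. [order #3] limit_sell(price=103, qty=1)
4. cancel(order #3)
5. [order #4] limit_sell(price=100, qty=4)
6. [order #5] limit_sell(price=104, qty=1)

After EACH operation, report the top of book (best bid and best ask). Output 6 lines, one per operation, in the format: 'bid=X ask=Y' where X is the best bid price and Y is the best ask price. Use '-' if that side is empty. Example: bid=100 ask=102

Answer: bid=- ask=-
bid=- ask=-
bid=- ask=103
bid=- ask=-
bid=- ask=100
bid=- ask=100

Derivation:
After op 1 [order #1] market_buy(qty=8): fills=none; bids=[-] asks=[-]
After op 2 [order #2] market_sell(qty=4): fills=none; bids=[-] asks=[-]
After op 3 [order #3] limit_sell(price=103, qty=1): fills=none; bids=[-] asks=[#3:1@103]
After op 4 cancel(order #3): fills=none; bids=[-] asks=[-]
After op 5 [order #4] limit_sell(price=100, qty=4): fills=none; bids=[-] asks=[#4:4@100]
After op 6 [order #5] limit_sell(price=104, qty=1): fills=none; bids=[-] asks=[#4:4@100 #5:1@104]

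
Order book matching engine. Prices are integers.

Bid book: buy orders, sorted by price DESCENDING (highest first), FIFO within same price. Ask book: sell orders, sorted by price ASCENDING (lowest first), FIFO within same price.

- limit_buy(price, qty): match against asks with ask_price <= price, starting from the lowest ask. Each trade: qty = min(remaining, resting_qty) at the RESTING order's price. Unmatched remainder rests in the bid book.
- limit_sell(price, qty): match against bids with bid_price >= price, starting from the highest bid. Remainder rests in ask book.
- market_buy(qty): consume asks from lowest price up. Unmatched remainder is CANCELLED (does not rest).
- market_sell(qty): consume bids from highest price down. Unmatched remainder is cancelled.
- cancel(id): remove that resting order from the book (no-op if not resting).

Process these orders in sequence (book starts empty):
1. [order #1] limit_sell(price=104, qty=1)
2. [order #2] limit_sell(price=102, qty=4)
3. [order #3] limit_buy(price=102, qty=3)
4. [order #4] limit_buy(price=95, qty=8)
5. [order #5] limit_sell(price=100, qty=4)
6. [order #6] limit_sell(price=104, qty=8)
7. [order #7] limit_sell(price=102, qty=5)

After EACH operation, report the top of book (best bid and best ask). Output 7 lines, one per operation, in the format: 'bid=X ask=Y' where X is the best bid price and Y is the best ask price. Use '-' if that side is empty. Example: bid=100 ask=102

Answer: bid=- ask=104
bid=- ask=102
bid=- ask=102
bid=95 ask=102
bid=95 ask=100
bid=95 ask=100
bid=95 ask=100

Derivation:
After op 1 [order #1] limit_sell(price=104, qty=1): fills=none; bids=[-] asks=[#1:1@104]
After op 2 [order #2] limit_sell(price=102, qty=4): fills=none; bids=[-] asks=[#2:4@102 #1:1@104]
After op 3 [order #3] limit_buy(price=102, qty=3): fills=#3x#2:3@102; bids=[-] asks=[#2:1@102 #1:1@104]
After op 4 [order #4] limit_buy(price=95, qty=8): fills=none; bids=[#4:8@95] asks=[#2:1@102 #1:1@104]
After op 5 [order #5] limit_sell(price=100, qty=4): fills=none; bids=[#4:8@95] asks=[#5:4@100 #2:1@102 #1:1@104]
After op 6 [order #6] limit_sell(price=104, qty=8): fills=none; bids=[#4:8@95] asks=[#5:4@100 #2:1@102 #1:1@104 #6:8@104]
After op 7 [order #7] limit_sell(price=102, qty=5): fills=none; bids=[#4:8@95] asks=[#5:4@100 #2:1@102 #7:5@102 #1:1@104 #6:8@104]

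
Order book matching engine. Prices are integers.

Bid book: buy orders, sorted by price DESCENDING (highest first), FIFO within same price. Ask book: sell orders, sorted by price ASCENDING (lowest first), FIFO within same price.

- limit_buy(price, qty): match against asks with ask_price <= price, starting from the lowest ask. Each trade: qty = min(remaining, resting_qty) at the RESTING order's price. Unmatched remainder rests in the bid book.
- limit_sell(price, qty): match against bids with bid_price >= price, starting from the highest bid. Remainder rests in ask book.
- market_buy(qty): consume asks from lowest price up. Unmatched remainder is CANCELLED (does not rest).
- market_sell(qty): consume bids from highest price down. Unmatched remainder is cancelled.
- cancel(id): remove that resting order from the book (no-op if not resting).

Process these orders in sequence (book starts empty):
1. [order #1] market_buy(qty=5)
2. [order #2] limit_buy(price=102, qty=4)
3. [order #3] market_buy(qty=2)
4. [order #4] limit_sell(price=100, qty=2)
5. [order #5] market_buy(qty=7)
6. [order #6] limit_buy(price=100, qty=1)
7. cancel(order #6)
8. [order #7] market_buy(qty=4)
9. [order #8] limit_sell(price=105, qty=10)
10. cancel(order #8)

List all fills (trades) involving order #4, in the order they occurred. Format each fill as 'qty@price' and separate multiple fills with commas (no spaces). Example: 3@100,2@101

Answer: 2@102

Derivation:
After op 1 [order #1] market_buy(qty=5): fills=none; bids=[-] asks=[-]
After op 2 [order #2] limit_buy(price=102, qty=4): fills=none; bids=[#2:4@102] asks=[-]
After op 3 [order #3] market_buy(qty=2): fills=none; bids=[#2:4@102] asks=[-]
After op 4 [order #4] limit_sell(price=100, qty=2): fills=#2x#4:2@102; bids=[#2:2@102] asks=[-]
After op 5 [order #5] market_buy(qty=7): fills=none; bids=[#2:2@102] asks=[-]
After op 6 [order #6] limit_buy(price=100, qty=1): fills=none; bids=[#2:2@102 #6:1@100] asks=[-]
After op 7 cancel(order #6): fills=none; bids=[#2:2@102] asks=[-]
After op 8 [order #7] market_buy(qty=4): fills=none; bids=[#2:2@102] asks=[-]
After op 9 [order #8] limit_sell(price=105, qty=10): fills=none; bids=[#2:2@102] asks=[#8:10@105]
After op 10 cancel(order #8): fills=none; bids=[#2:2@102] asks=[-]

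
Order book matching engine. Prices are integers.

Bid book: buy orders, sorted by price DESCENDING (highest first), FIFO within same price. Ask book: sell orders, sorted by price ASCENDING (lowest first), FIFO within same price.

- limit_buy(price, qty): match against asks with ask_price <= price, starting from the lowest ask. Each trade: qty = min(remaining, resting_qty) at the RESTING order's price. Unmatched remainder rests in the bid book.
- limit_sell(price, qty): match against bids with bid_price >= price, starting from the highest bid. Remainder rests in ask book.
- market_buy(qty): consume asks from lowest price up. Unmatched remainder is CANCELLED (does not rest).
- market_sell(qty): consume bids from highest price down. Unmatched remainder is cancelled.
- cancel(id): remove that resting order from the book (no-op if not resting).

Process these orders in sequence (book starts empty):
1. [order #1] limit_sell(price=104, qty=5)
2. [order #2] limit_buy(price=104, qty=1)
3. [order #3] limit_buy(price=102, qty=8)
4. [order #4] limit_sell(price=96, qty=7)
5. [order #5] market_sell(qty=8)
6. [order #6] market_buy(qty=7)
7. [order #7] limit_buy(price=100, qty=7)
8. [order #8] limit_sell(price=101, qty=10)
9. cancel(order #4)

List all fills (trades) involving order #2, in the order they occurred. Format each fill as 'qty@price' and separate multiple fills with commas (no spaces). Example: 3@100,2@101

Answer: 1@104

Derivation:
After op 1 [order #1] limit_sell(price=104, qty=5): fills=none; bids=[-] asks=[#1:5@104]
After op 2 [order #2] limit_buy(price=104, qty=1): fills=#2x#1:1@104; bids=[-] asks=[#1:4@104]
After op 3 [order #3] limit_buy(price=102, qty=8): fills=none; bids=[#3:8@102] asks=[#1:4@104]
After op 4 [order #4] limit_sell(price=96, qty=7): fills=#3x#4:7@102; bids=[#3:1@102] asks=[#1:4@104]
After op 5 [order #5] market_sell(qty=8): fills=#3x#5:1@102; bids=[-] asks=[#1:4@104]
After op 6 [order #6] market_buy(qty=7): fills=#6x#1:4@104; bids=[-] asks=[-]
After op 7 [order #7] limit_buy(price=100, qty=7): fills=none; bids=[#7:7@100] asks=[-]
After op 8 [order #8] limit_sell(price=101, qty=10): fills=none; bids=[#7:7@100] asks=[#8:10@101]
After op 9 cancel(order #4): fills=none; bids=[#7:7@100] asks=[#8:10@101]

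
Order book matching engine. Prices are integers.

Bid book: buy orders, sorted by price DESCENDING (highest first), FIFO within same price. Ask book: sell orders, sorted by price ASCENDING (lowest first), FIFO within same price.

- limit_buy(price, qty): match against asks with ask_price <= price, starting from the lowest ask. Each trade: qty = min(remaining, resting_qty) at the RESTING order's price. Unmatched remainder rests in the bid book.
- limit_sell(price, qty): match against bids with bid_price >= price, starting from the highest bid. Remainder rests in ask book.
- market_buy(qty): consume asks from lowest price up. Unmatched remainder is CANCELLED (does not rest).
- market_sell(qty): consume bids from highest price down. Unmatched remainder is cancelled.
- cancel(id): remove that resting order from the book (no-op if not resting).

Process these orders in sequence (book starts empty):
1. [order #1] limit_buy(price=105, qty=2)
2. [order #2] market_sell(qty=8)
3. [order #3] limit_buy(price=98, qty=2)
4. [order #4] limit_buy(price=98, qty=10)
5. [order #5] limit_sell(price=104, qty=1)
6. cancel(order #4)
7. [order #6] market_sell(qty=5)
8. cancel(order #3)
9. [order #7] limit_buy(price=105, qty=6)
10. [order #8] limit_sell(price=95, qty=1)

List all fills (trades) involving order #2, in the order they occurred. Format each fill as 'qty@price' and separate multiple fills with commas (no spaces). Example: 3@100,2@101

Answer: 2@105

Derivation:
After op 1 [order #1] limit_buy(price=105, qty=2): fills=none; bids=[#1:2@105] asks=[-]
After op 2 [order #2] market_sell(qty=8): fills=#1x#2:2@105; bids=[-] asks=[-]
After op 3 [order #3] limit_buy(price=98, qty=2): fills=none; bids=[#3:2@98] asks=[-]
After op 4 [order #4] limit_buy(price=98, qty=10): fills=none; bids=[#3:2@98 #4:10@98] asks=[-]
After op 5 [order #5] limit_sell(price=104, qty=1): fills=none; bids=[#3:2@98 #4:10@98] asks=[#5:1@104]
After op 6 cancel(order #4): fills=none; bids=[#3:2@98] asks=[#5:1@104]
After op 7 [order #6] market_sell(qty=5): fills=#3x#6:2@98; bids=[-] asks=[#5:1@104]
After op 8 cancel(order #3): fills=none; bids=[-] asks=[#5:1@104]
After op 9 [order #7] limit_buy(price=105, qty=6): fills=#7x#5:1@104; bids=[#7:5@105] asks=[-]
After op 10 [order #8] limit_sell(price=95, qty=1): fills=#7x#8:1@105; bids=[#7:4@105] asks=[-]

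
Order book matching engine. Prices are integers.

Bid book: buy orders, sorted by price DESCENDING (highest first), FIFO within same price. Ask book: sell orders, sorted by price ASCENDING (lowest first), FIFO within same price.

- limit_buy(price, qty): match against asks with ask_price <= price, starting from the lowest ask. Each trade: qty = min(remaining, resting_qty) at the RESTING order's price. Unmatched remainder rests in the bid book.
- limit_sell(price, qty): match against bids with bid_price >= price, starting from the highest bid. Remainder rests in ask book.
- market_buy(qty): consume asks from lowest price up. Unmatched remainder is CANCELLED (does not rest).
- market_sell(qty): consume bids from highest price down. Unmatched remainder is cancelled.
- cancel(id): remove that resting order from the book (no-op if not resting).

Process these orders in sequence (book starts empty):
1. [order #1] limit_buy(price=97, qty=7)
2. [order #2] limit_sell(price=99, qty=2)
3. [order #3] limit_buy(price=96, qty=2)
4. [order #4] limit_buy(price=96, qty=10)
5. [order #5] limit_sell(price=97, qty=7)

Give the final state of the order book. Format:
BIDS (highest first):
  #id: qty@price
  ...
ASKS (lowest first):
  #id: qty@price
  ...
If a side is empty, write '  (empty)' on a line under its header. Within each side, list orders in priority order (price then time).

After op 1 [order #1] limit_buy(price=97, qty=7): fills=none; bids=[#1:7@97] asks=[-]
After op 2 [order #2] limit_sell(price=99, qty=2): fills=none; bids=[#1:7@97] asks=[#2:2@99]
After op 3 [order #3] limit_buy(price=96, qty=2): fills=none; bids=[#1:7@97 #3:2@96] asks=[#2:2@99]
After op 4 [order #4] limit_buy(price=96, qty=10): fills=none; bids=[#1:7@97 #3:2@96 #4:10@96] asks=[#2:2@99]
After op 5 [order #5] limit_sell(price=97, qty=7): fills=#1x#5:7@97; bids=[#3:2@96 #4:10@96] asks=[#2:2@99]

Answer: BIDS (highest first):
  #3: 2@96
  #4: 10@96
ASKS (lowest first):
  #2: 2@99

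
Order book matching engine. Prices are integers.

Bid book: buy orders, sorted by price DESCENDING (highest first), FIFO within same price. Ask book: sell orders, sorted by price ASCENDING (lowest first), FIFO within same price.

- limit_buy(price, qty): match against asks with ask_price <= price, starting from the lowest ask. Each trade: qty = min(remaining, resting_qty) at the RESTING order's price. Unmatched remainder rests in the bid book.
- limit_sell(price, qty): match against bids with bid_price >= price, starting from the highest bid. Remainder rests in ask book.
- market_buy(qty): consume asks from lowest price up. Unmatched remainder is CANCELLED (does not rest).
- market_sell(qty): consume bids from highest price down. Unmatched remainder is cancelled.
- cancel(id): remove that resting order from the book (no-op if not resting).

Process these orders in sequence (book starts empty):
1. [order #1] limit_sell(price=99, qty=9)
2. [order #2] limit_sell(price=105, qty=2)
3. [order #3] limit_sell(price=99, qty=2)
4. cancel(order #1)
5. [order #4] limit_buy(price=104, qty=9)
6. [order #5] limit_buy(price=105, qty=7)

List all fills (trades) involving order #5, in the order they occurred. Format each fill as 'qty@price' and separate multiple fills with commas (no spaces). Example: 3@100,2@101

After op 1 [order #1] limit_sell(price=99, qty=9): fills=none; bids=[-] asks=[#1:9@99]
After op 2 [order #2] limit_sell(price=105, qty=2): fills=none; bids=[-] asks=[#1:9@99 #2:2@105]
After op 3 [order #3] limit_sell(price=99, qty=2): fills=none; bids=[-] asks=[#1:9@99 #3:2@99 #2:2@105]
After op 4 cancel(order #1): fills=none; bids=[-] asks=[#3:2@99 #2:2@105]
After op 5 [order #4] limit_buy(price=104, qty=9): fills=#4x#3:2@99; bids=[#4:7@104] asks=[#2:2@105]
After op 6 [order #5] limit_buy(price=105, qty=7): fills=#5x#2:2@105; bids=[#5:5@105 #4:7@104] asks=[-]

Answer: 2@105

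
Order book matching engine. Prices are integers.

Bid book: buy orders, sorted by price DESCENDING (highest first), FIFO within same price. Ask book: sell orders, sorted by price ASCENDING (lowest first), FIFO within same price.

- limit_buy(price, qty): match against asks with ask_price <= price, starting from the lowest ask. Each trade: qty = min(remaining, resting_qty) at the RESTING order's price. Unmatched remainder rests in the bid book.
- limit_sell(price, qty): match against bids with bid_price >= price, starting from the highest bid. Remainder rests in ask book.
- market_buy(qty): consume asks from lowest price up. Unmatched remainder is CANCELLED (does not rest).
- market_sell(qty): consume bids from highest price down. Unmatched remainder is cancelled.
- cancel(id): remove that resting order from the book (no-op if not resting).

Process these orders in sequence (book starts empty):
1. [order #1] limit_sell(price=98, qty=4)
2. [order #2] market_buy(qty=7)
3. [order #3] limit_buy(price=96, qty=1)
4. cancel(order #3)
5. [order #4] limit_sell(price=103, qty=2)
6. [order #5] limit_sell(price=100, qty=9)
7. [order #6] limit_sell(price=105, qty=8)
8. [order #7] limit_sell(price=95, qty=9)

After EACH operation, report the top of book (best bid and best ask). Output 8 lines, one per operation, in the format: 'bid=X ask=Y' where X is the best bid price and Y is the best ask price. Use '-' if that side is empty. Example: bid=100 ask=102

Answer: bid=- ask=98
bid=- ask=-
bid=96 ask=-
bid=- ask=-
bid=- ask=103
bid=- ask=100
bid=- ask=100
bid=- ask=95

Derivation:
After op 1 [order #1] limit_sell(price=98, qty=4): fills=none; bids=[-] asks=[#1:4@98]
After op 2 [order #2] market_buy(qty=7): fills=#2x#1:4@98; bids=[-] asks=[-]
After op 3 [order #3] limit_buy(price=96, qty=1): fills=none; bids=[#3:1@96] asks=[-]
After op 4 cancel(order #3): fills=none; bids=[-] asks=[-]
After op 5 [order #4] limit_sell(price=103, qty=2): fills=none; bids=[-] asks=[#4:2@103]
After op 6 [order #5] limit_sell(price=100, qty=9): fills=none; bids=[-] asks=[#5:9@100 #4:2@103]
After op 7 [order #6] limit_sell(price=105, qty=8): fills=none; bids=[-] asks=[#5:9@100 #4:2@103 #6:8@105]
After op 8 [order #7] limit_sell(price=95, qty=9): fills=none; bids=[-] asks=[#7:9@95 #5:9@100 #4:2@103 #6:8@105]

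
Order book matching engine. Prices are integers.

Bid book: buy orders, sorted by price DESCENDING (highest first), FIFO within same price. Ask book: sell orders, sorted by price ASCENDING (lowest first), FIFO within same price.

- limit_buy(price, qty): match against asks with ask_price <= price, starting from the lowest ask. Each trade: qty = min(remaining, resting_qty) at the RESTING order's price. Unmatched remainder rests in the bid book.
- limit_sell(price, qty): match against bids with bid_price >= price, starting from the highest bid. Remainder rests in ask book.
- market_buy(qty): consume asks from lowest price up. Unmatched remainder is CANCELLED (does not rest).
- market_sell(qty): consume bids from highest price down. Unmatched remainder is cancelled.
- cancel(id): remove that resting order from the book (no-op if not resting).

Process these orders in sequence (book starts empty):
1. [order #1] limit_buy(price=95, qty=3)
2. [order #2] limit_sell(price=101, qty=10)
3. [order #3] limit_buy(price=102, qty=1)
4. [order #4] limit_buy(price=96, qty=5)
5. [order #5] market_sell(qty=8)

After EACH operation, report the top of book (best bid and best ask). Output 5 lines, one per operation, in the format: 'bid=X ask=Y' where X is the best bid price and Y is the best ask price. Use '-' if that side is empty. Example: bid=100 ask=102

After op 1 [order #1] limit_buy(price=95, qty=3): fills=none; bids=[#1:3@95] asks=[-]
After op 2 [order #2] limit_sell(price=101, qty=10): fills=none; bids=[#1:3@95] asks=[#2:10@101]
After op 3 [order #3] limit_buy(price=102, qty=1): fills=#3x#2:1@101; bids=[#1:3@95] asks=[#2:9@101]
After op 4 [order #4] limit_buy(price=96, qty=5): fills=none; bids=[#4:5@96 #1:3@95] asks=[#2:9@101]
After op 5 [order #5] market_sell(qty=8): fills=#4x#5:5@96 #1x#5:3@95; bids=[-] asks=[#2:9@101]

Answer: bid=95 ask=-
bid=95 ask=101
bid=95 ask=101
bid=96 ask=101
bid=- ask=101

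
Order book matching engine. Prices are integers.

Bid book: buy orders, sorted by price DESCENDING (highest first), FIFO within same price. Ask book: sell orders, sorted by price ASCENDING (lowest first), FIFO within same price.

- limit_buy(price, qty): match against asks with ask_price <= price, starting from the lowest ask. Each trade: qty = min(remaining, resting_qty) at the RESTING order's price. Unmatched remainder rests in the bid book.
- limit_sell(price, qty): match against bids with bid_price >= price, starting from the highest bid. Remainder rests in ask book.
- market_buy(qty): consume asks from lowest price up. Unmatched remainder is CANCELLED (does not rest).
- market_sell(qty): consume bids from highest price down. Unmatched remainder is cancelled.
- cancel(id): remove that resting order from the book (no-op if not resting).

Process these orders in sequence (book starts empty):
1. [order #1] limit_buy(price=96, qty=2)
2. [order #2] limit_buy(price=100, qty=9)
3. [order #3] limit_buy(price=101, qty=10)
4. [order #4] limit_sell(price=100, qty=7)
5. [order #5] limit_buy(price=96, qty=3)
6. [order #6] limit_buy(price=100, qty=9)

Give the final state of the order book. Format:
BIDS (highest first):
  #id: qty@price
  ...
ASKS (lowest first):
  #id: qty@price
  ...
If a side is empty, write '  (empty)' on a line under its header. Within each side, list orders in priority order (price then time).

After op 1 [order #1] limit_buy(price=96, qty=2): fills=none; bids=[#1:2@96] asks=[-]
After op 2 [order #2] limit_buy(price=100, qty=9): fills=none; bids=[#2:9@100 #1:2@96] asks=[-]
After op 3 [order #3] limit_buy(price=101, qty=10): fills=none; bids=[#3:10@101 #2:9@100 #1:2@96] asks=[-]
After op 4 [order #4] limit_sell(price=100, qty=7): fills=#3x#4:7@101; bids=[#3:3@101 #2:9@100 #1:2@96] asks=[-]
After op 5 [order #5] limit_buy(price=96, qty=3): fills=none; bids=[#3:3@101 #2:9@100 #1:2@96 #5:3@96] asks=[-]
After op 6 [order #6] limit_buy(price=100, qty=9): fills=none; bids=[#3:3@101 #2:9@100 #6:9@100 #1:2@96 #5:3@96] asks=[-]

Answer: BIDS (highest first):
  #3: 3@101
  #2: 9@100
  #6: 9@100
  #1: 2@96
  #5: 3@96
ASKS (lowest first):
  (empty)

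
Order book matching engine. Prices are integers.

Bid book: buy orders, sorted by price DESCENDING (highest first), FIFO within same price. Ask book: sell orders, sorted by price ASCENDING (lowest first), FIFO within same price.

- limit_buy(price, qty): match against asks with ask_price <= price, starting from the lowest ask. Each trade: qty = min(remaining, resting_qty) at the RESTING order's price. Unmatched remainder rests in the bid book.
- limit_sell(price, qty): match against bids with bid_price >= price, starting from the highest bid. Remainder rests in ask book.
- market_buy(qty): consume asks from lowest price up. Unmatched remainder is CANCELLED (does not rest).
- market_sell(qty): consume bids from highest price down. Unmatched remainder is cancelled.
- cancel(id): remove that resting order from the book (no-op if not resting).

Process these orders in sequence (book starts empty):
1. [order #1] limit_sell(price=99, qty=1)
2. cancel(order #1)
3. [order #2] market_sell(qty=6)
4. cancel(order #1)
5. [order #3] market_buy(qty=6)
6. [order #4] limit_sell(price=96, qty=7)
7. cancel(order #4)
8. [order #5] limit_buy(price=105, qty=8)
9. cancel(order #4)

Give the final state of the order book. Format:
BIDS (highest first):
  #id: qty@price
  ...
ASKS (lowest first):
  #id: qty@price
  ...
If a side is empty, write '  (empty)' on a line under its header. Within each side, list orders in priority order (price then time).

After op 1 [order #1] limit_sell(price=99, qty=1): fills=none; bids=[-] asks=[#1:1@99]
After op 2 cancel(order #1): fills=none; bids=[-] asks=[-]
After op 3 [order #2] market_sell(qty=6): fills=none; bids=[-] asks=[-]
After op 4 cancel(order #1): fills=none; bids=[-] asks=[-]
After op 5 [order #3] market_buy(qty=6): fills=none; bids=[-] asks=[-]
After op 6 [order #4] limit_sell(price=96, qty=7): fills=none; bids=[-] asks=[#4:7@96]
After op 7 cancel(order #4): fills=none; bids=[-] asks=[-]
After op 8 [order #5] limit_buy(price=105, qty=8): fills=none; bids=[#5:8@105] asks=[-]
After op 9 cancel(order #4): fills=none; bids=[#5:8@105] asks=[-]

Answer: BIDS (highest first):
  #5: 8@105
ASKS (lowest first):
  (empty)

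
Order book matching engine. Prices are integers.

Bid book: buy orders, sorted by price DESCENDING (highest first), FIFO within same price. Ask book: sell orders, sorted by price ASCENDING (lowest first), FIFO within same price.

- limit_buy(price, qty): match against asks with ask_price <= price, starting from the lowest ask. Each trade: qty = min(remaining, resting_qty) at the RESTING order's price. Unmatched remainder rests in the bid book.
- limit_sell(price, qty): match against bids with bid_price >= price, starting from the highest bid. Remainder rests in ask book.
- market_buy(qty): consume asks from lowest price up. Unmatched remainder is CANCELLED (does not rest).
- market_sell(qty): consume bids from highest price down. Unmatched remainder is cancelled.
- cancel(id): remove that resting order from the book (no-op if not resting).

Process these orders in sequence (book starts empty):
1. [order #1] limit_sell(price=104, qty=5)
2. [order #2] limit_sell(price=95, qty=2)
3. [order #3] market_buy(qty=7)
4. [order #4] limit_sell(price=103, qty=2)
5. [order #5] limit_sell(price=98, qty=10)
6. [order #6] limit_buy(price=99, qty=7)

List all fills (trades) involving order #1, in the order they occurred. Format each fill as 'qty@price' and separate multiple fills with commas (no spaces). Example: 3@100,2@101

After op 1 [order #1] limit_sell(price=104, qty=5): fills=none; bids=[-] asks=[#1:5@104]
After op 2 [order #2] limit_sell(price=95, qty=2): fills=none; bids=[-] asks=[#2:2@95 #1:5@104]
After op 3 [order #3] market_buy(qty=7): fills=#3x#2:2@95 #3x#1:5@104; bids=[-] asks=[-]
After op 4 [order #4] limit_sell(price=103, qty=2): fills=none; bids=[-] asks=[#4:2@103]
After op 5 [order #5] limit_sell(price=98, qty=10): fills=none; bids=[-] asks=[#5:10@98 #4:2@103]
After op 6 [order #6] limit_buy(price=99, qty=7): fills=#6x#5:7@98; bids=[-] asks=[#5:3@98 #4:2@103]

Answer: 5@104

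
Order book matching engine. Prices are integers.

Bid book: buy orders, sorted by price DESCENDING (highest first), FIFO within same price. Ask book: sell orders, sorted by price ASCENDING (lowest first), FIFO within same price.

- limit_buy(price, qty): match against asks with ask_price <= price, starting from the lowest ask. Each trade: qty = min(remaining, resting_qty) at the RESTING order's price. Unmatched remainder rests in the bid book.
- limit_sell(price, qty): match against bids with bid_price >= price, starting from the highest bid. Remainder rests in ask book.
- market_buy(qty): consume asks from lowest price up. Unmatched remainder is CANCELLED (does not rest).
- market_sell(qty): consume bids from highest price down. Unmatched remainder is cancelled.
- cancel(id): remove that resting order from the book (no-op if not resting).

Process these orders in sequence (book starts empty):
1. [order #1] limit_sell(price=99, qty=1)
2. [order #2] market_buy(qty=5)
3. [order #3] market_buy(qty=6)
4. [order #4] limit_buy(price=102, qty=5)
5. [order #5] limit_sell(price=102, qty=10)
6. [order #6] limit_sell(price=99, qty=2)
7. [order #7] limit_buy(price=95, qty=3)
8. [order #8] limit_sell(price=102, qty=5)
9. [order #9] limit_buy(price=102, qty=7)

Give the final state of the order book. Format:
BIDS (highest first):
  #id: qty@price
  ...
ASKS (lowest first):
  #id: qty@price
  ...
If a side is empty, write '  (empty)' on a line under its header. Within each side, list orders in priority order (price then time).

After op 1 [order #1] limit_sell(price=99, qty=1): fills=none; bids=[-] asks=[#1:1@99]
After op 2 [order #2] market_buy(qty=5): fills=#2x#1:1@99; bids=[-] asks=[-]
After op 3 [order #3] market_buy(qty=6): fills=none; bids=[-] asks=[-]
After op 4 [order #4] limit_buy(price=102, qty=5): fills=none; bids=[#4:5@102] asks=[-]
After op 5 [order #5] limit_sell(price=102, qty=10): fills=#4x#5:5@102; bids=[-] asks=[#5:5@102]
After op 6 [order #6] limit_sell(price=99, qty=2): fills=none; bids=[-] asks=[#6:2@99 #5:5@102]
After op 7 [order #7] limit_buy(price=95, qty=3): fills=none; bids=[#7:3@95] asks=[#6:2@99 #5:5@102]
After op 8 [order #8] limit_sell(price=102, qty=5): fills=none; bids=[#7:3@95] asks=[#6:2@99 #5:5@102 #8:5@102]
After op 9 [order #9] limit_buy(price=102, qty=7): fills=#9x#6:2@99 #9x#5:5@102; bids=[#7:3@95] asks=[#8:5@102]

Answer: BIDS (highest first):
  #7: 3@95
ASKS (lowest first):
  #8: 5@102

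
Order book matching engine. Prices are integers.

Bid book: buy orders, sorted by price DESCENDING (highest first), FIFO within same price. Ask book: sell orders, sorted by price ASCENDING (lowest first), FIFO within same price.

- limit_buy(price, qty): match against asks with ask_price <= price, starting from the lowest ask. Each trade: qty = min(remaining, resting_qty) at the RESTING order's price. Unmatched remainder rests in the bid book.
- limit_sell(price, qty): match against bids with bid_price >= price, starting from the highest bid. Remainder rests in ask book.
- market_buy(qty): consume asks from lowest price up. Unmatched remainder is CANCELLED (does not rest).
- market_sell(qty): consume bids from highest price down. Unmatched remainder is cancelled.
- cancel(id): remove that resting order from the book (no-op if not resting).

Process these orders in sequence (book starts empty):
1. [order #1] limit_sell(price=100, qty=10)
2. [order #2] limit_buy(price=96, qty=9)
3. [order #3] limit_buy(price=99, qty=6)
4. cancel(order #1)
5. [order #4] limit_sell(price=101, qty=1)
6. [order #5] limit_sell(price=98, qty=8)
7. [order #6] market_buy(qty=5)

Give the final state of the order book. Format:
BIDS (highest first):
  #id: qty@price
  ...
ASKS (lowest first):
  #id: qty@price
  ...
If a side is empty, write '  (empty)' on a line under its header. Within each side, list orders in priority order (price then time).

Answer: BIDS (highest first):
  #2: 9@96
ASKS (lowest first):
  (empty)

Derivation:
After op 1 [order #1] limit_sell(price=100, qty=10): fills=none; bids=[-] asks=[#1:10@100]
After op 2 [order #2] limit_buy(price=96, qty=9): fills=none; bids=[#2:9@96] asks=[#1:10@100]
After op 3 [order #3] limit_buy(price=99, qty=6): fills=none; bids=[#3:6@99 #2:9@96] asks=[#1:10@100]
After op 4 cancel(order #1): fills=none; bids=[#3:6@99 #2:9@96] asks=[-]
After op 5 [order #4] limit_sell(price=101, qty=1): fills=none; bids=[#3:6@99 #2:9@96] asks=[#4:1@101]
After op 6 [order #5] limit_sell(price=98, qty=8): fills=#3x#5:6@99; bids=[#2:9@96] asks=[#5:2@98 #4:1@101]
After op 7 [order #6] market_buy(qty=5): fills=#6x#5:2@98 #6x#4:1@101; bids=[#2:9@96] asks=[-]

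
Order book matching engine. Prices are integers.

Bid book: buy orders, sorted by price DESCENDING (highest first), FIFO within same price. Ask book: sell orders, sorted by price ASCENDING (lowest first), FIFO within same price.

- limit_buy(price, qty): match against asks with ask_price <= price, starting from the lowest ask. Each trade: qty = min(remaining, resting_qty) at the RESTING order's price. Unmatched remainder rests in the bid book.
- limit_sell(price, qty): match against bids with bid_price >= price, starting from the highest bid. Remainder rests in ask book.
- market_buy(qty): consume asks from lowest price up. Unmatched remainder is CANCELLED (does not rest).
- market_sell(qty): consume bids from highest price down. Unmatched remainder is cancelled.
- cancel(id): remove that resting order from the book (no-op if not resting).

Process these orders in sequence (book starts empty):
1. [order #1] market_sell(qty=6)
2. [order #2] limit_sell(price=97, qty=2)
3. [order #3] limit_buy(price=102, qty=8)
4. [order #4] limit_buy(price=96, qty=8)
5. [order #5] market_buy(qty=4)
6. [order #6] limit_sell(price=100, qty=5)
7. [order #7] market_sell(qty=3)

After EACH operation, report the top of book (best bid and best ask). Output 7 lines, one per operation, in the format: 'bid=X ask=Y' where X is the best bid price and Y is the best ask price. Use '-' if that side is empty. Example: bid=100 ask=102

Answer: bid=- ask=-
bid=- ask=97
bid=102 ask=-
bid=102 ask=-
bid=102 ask=-
bid=102 ask=-
bid=96 ask=-

Derivation:
After op 1 [order #1] market_sell(qty=6): fills=none; bids=[-] asks=[-]
After op 2 [order #2] limit_sell(price=97, qty=2): fills=none; bids=[-] asks=[#2:2@97]
After op 3 [order #3] limit_buy(price=102, qty=8): fills=#3x#2:2@97; bids=[#3:6@102] asks=[-]
After op 4 [order #4] limit_buy(price=96, qty=8): fills=none; bids=[#3:6@102 #4:8@96] asks=[-]
After op 5 [order #5] market_buy(qty=4): fills=none; bids=[#3:6@102 #4:8@96] asks=[-]
After op 6 [order #6] limit_sell(price=100, qty=5): fills=#3x#6:5@102; bids=[#3:1@102 #4:8@96] asks=[-]
After op 7 [order #7] market_sell(qty=3): fills=#3x#7:1@102 #4x#7:2@96; bids=[#4:6@96] asks=[-]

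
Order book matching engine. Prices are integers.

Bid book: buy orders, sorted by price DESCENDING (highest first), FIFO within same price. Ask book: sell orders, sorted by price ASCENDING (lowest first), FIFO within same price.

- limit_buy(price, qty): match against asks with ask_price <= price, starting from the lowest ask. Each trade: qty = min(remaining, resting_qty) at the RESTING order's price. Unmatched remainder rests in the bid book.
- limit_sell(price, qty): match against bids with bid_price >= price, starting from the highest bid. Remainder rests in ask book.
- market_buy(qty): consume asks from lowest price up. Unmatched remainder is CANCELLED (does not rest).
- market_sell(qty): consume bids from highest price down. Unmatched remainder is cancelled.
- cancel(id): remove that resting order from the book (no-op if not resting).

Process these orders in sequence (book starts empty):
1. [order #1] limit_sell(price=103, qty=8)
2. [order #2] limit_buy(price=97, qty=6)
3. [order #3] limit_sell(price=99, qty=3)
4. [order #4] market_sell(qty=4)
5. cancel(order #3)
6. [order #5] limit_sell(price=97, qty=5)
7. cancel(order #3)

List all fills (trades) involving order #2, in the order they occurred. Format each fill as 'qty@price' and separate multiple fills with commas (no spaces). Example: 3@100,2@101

Answer: 4@97,2@97

Derivation:
After op 1 [order #1] limit_sell(price=103, qty=8): fills=none; bids=[-] asks=[#1:8@103]
After op 2 [order #2] limit_buy(price=97, qty=6): fills=none; bids=[#2:6@97] asks=[#1:8@103]
After op 3 [order #3] limit_sell(price=99, qty=3): fills=none; bids=[#2:6@97] asks=[#3:3@99 #1:8@103]
After op 4 [order #4] market_sell(qty=4): fills=#2x#4:4@97; bids=[#2:2@97] asks=[#3:3@99 #1:8@103]
After op 5 cancel(order #3): fills=none; bids=[#2:2@97] asks=[#1:8@103]
After op 6 [order #5] limit_sell(price=97, qty=5): fills=#2x#5:2@97; bids=[-] asks=[#5:3@97 #1:8@103]
After op 7 cancel(order #3): fills=none; bids=[-] asks=[#5:3@97 #1:8@103]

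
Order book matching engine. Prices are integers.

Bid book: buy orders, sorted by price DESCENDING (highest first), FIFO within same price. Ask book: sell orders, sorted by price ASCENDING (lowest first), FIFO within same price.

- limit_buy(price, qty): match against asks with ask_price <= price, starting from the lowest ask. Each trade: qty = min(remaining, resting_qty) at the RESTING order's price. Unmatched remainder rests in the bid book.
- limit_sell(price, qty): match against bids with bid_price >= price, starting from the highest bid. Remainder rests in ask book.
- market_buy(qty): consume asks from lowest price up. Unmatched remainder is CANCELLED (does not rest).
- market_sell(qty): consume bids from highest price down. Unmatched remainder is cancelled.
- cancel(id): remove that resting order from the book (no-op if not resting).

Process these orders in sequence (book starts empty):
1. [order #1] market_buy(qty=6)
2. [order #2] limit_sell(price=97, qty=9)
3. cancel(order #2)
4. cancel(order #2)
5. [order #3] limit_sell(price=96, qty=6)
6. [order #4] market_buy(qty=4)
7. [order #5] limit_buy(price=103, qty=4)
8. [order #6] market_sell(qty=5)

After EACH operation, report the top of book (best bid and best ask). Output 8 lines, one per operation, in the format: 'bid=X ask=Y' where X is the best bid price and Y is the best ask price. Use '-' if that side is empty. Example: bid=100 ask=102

Answer: bid=- ask=-
bid=- ask=97
bid=- ask=-
bid=- ask=-
bid=- ask=96
bid=- ask=96
bid=103 ask=-
bid=- ask=-

Derivation:
After op 1 [order #1] market_buy(qty=6): fills=none; bids=[-] asks=[-]
After op 2 [order #2] limit_sell(price=97, qty=9): fills=none; bids=[-] asks=[#2:9@97]
After op 3 cancel(order #2): fills=none; bids=[-] asks=[-]
After op 4 cancel(order #2): fills=none; bids=[-] asks=[-]
After op 5 [order #3] limit_sell(price=96, qty=6): fills=none; bids=[-] asks=[#3:6@96]
After op 6 [order #4] market_buy(qty=4): fills=#4x#3:4@96; bids=[-] asks=[#3:2@96]
After op 7 [order #5] limit_buy(price=103, qty=4): fills=#5x#3:2@96; bids=[#5:2@103] asks=[-]
After op 8 [order #6] market_sell(qty=5): fills=#5x#6:2@103; bids=[-] asks=[-]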